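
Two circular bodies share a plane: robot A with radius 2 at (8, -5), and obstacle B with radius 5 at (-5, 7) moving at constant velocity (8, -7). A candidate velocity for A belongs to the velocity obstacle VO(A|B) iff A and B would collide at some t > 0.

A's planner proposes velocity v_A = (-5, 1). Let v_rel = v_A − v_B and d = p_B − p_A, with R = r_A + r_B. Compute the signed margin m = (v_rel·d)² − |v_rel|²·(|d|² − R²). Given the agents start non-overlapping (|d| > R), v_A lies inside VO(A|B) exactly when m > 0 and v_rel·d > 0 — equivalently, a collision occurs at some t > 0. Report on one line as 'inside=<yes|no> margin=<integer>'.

d = (-13, 12),  |d|² = 313;  R = 2+5 = 7,  c = 313−7² = 264
v_rel = (-13, 8),  |v_rel|² = 233;  v_rel·d = (-13)·(-13) + (8)·(12) = 265
233·t² − 530·t + 264 = 0  ⇒  m = 265² − 233·264 = 8713
m = 8713 > 0,  v_rel·d = 265 > 0  ⇒  inside

inside=yes margin=8713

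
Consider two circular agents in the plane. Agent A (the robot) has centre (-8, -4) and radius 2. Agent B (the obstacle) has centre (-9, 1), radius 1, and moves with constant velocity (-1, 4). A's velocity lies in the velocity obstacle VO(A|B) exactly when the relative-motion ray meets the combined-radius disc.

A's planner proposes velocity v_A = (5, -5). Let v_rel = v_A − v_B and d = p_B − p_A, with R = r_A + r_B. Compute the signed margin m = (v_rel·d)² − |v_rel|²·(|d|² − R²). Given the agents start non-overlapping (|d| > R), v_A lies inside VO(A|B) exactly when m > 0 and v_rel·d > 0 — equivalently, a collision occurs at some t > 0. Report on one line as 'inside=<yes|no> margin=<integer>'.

d = (-1, 5),  |d|² = 26;  R = 2+1 = 3,  c = 26−3² = 17
v_rel = (6, -9),  |v_rel|² = 117;  v_rel·d = (6)·(-1) + (-9)·(5) = -51
117·t² + 102·t + 17 = 0  ⇒  m = (-51)² − 117·17 = 612
m = 612 > 0,  v_rel·d = -51 < 0  ⇒  outside

inside=no margin=612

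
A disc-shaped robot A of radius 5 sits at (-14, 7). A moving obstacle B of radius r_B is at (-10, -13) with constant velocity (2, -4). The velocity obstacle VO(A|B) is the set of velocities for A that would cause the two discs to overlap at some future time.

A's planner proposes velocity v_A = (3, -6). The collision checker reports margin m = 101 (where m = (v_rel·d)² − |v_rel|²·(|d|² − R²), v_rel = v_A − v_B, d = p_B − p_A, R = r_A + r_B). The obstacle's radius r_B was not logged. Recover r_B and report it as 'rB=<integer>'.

m = 101
d = (4, -20);  v_rel = (1, -2),  |v_rel|² = 5
v_rel×d = (1)·(-20) − (-2)·(4) = -12
since m = R²·5 − (-12)²:  R² = (144 + 101) / 5 = 49
R = √49 = 7  ⇒  r_B = 7 − 5 = 2

rB=2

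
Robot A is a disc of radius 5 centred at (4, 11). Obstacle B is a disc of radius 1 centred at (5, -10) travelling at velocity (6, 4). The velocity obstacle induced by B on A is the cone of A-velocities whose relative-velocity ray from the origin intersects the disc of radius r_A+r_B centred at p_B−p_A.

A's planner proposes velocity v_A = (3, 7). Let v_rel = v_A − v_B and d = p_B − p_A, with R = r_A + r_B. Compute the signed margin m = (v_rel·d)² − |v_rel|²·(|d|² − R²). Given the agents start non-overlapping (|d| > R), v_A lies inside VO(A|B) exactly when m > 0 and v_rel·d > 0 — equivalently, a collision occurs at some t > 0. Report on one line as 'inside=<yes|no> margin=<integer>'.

d = (1, -21),  |d|² = 442;  R = 5+1 = 6,  c = 442−6² = 406
v_rel = (-3, 3),  |v_rel|² = 18;  v_rel·d = (-3)·(1) + (3)·(-21) = -66
18·t² + 132·t + 406 = 0  ⇒  m = (-66)² − 18·406 = -2952
m = -2952 < 0,  v_rel·d = -66 < 0  ⇒  outside

inside=no margin=-2952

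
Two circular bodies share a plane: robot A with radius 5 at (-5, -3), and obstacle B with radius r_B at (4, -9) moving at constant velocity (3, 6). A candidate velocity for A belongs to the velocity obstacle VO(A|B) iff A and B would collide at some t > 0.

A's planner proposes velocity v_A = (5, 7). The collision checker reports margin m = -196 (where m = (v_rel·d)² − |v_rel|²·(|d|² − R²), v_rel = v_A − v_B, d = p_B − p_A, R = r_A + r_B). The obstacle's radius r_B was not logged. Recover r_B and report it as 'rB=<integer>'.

m = -196
d = (9, -6);  v_rel = (2, 1),  |v_rel|² = 5
v_rel×d = (2)·(-6) − (1)·(9) = -21
since m = R²·5 − (-21)²:  R² = (441 + -196) / 5 = 49
R = √49 = 7  ⇒  r_B = 7 − 5 = 2

rB=2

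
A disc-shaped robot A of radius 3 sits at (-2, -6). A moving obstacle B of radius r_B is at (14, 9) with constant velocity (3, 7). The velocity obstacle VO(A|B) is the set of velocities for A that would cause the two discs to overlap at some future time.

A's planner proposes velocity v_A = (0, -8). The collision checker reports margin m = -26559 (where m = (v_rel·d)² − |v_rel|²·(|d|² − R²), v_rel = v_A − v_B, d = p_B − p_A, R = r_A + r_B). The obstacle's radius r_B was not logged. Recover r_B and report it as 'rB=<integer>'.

m = -26559
d = (16, 15);  v_rel = (-3, -15),  |v_rel|² = 234
v_rel×d = (-3)·(15) − (-15)·(16) = 195
since m = R²·234 − 195²:  R² = (38025 + -26559) / 234 = 49
R = √49 = 7  ⇒  r_B = 7 − 3 = 4

rB=4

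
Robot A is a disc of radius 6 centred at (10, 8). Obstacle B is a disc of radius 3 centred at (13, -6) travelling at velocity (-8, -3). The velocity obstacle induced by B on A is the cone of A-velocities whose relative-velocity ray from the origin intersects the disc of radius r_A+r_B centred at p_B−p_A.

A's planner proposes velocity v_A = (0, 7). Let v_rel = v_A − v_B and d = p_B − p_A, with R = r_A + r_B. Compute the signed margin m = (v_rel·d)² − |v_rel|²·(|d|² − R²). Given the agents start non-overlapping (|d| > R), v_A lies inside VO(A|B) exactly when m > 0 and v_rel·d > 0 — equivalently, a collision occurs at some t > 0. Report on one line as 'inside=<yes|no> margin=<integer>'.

d = (3, -14),  |d|² = 205;  R = 6+3 = 9,  c = 205−9² = 124
v_rel = (8, 10),  |v_rel|² = 164;  v_rel·d = (8)·(3) + (10)·(-14) = -116
164·t² + 232·t + 124 = 0  ⇒  m = (-116)² − 164·124 = -6880
m = -6880 < 0,  v_rel·d = -116 < 0  ⇒  outside

inside=no margin=-6880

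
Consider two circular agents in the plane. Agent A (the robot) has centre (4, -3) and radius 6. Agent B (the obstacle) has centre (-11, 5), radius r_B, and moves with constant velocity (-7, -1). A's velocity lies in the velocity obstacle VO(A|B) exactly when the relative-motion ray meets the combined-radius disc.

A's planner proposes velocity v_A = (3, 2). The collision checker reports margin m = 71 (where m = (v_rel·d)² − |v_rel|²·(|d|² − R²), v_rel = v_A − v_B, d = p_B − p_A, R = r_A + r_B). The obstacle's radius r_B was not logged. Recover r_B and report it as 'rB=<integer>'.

m = 71
d = (-15, 8);  v_rel = (10, 3),  |v_rel|² = 109
v_rel×d = (10)·(8) − (3)·(-15) = 125
since m = R²·109 − 125²:  R² = (15625 + 71) / 109 = 144
R = √144 = 12  ⇒  r_B = 12 − 6 = 6

rB=6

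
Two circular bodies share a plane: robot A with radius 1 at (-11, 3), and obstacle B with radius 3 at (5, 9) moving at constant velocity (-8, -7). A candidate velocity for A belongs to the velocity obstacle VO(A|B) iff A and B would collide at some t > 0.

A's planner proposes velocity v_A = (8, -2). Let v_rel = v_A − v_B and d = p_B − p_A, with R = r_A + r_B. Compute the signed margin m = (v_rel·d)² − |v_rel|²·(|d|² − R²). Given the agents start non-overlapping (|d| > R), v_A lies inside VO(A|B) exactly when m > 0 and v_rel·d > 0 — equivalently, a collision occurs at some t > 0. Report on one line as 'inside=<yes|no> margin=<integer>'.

d = (16, 6),  |d|² = 292;  R = 1+3 = 4,  c = 292−4² = 276
v_rel = (16, 5),  |v_rel|² = 281;  v_rel·d = (16)·(16) + (5)·(6) = 286
281·t² − 572·t + 276 = 0  ⇒  m = 286² − 281·276 = 4240
m = 4240 > 0,  v_rel·d = 286 > 0  ⇒  inside

inside=yes margin=4240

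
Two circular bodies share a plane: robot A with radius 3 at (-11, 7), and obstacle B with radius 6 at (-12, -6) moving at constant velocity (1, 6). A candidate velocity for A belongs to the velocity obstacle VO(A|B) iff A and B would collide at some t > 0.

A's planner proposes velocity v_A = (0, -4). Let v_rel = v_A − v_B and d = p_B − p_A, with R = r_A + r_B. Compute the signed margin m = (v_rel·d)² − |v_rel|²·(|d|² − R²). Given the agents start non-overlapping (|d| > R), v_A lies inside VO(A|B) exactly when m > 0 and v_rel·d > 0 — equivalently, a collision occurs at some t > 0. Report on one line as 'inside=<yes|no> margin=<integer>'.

d = (-1, -13),  |d|² = 170;  R = 3+6 = 9,  c = 170−9² = 89
v_rel = (-1, -10),  |v_rel|² = 101;  v_rel·d = (-1)·(-1) + (-10)·(-13) = 131
101·t² − 262·t + 89 = 0  ⇒  m = 131² − 101·89 = 8172
m = 8172 > 0,  v_rel·d = 131 > 0  ⇒  inside

inside=yes margin=8172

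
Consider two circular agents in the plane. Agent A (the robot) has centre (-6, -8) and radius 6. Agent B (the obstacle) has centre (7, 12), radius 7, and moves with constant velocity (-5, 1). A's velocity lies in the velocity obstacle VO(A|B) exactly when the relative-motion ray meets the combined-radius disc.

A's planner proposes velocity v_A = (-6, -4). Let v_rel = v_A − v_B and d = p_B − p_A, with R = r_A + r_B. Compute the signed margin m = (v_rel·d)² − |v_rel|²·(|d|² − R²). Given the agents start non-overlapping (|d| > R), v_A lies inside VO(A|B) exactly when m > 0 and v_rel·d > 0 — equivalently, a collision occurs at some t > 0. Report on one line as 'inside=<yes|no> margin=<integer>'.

d = (13, 20),  |d|² = 569;  R = 6+7 = 13,  c = 569−13² = 400
v_rel = (-1, -5),  |v_rel|² = 26;  v_rel·d = (-1)·(13) + (-5)·(20) = -113
26·t² + 226·t + 400 = 0  ⇒  m = (-113)² − 26·400 = 2369
m = 2369 > 0,  v_rel·d = -113 < 0  ⇒  outside

inside=no margin=2369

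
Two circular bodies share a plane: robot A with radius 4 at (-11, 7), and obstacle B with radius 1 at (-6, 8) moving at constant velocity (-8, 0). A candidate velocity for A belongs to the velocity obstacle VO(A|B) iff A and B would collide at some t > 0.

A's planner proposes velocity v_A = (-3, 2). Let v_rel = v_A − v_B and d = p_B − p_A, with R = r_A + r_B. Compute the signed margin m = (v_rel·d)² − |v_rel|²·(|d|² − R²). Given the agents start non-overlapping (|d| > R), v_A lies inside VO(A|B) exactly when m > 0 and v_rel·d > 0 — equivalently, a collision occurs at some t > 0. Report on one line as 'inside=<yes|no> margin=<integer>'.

d = (5, 1),  |d|² = 26;  R = 4+1 = 5,  c = 26−5² = 1
v_rel = (5, 2),  |v_rel|² = 29;  v_rel·d = (5)·(5) + (2)·(1) = 27
29·t² − 54·t + 1 = 0  ⇒  m = 27² − 29·1 = 700
m = 700 > 0,  v_rel·d = 27 > 0  ⇒  inside

inside=yes margin=700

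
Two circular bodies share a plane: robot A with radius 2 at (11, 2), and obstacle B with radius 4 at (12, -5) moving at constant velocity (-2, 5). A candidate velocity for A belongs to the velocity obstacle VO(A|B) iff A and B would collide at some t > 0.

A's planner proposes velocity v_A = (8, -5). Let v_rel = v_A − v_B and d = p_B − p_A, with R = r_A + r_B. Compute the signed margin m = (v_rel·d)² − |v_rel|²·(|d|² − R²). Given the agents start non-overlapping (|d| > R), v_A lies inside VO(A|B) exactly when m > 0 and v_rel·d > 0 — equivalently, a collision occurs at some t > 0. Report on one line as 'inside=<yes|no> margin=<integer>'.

d = (1, -7),  |d|² = 50;  R = 2+4 = 6,  c = 50−6² = 14
v_rel = (10, -10),  |v_rel|² = 200;  v_rel·d = (10)·(1) + (-10)·(-7) = 80
200·t² − 160·t + 14 = 0  ⇒  m = 80² − 200·14 = 3600
m = 3600 > 0,  v_rel·d = 80 > 0  ⇒  inside

inside=yes margin=3600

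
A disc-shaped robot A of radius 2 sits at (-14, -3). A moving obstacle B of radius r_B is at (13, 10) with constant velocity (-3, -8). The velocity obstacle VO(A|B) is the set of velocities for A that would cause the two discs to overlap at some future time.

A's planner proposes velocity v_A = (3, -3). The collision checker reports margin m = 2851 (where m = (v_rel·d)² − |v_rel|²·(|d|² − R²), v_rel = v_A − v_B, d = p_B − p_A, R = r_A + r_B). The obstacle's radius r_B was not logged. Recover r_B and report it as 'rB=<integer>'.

m = 2851
d = (27, 13);  v_rel = (6, 5),  |v_rel|² = 61
v_rel×d = (6)·(13) − (5)·(27) = -57
since m = R²·61 − (-57)²:  R² = (3249 + 2851) / 61 = 100
R = √100 = 10  ⇒  r_B = 10 − 2 = 8

rB=8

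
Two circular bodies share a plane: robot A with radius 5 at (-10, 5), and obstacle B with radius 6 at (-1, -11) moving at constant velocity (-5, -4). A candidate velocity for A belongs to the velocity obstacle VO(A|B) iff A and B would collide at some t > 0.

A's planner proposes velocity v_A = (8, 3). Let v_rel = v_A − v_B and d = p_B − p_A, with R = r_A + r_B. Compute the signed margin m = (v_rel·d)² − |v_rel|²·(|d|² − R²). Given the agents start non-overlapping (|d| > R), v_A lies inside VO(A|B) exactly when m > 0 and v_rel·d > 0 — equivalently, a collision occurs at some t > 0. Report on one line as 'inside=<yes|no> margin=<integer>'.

d = (9, -16),  |d|² = 337;  R = 5+6 = 11,  c = 337−11² = 216
v_rel = (13, 7),  |v_rel|² = 218;  v_rel·d = (13)·(9) + (7)·(-16) = 5
218·t² − 10·t + 216 = 0  ⇒  m = 5² − 218·216 = -47063
m = -47063 < 0,  v_rel·d = 5 > 0  ⇒  outside

inside=no margin=-47063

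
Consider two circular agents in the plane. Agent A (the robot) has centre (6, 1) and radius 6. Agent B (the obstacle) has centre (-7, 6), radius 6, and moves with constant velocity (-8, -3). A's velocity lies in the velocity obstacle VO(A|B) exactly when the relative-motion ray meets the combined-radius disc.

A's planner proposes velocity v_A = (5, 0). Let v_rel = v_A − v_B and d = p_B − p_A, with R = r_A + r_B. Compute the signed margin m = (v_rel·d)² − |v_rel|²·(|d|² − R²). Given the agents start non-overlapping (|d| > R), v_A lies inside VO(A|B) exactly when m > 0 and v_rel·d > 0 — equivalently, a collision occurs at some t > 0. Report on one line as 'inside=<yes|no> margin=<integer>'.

d = (-13, 5),  |d|² = 194;  R = 6+6 = 12,  c = 194−12² = 50
v_rel = (13, 3),  |v_rel|² = 178;  v_rel·d = (13)·(-13) + (3)·(5) = -154
178·t² + 308·t + 50 = 0  ⇒  m = (-154)² − 178·50 = 14816
m = 14816 > 0,  v_rel·d = -154 < 0  ⇒  outside

inside=no margin=14816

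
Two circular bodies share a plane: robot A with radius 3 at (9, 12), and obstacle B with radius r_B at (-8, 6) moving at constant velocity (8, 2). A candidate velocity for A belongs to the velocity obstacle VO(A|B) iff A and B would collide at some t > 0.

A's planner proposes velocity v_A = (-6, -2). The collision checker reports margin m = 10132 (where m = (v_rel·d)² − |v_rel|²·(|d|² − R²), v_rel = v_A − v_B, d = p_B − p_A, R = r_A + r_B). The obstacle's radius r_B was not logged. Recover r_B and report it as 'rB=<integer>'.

m = 10132
d = (-17, -6);  v_rel = (-14, -4),  |v_rel|² = 212
v_rel×d = (-14)·(-6) − (-4)·(-17) = 16
since m = R²·212 − 16²:  R² = (256 + 10132) / 212 = 49
R = √49 = 7  ⇒  r_B = 7 − 3 = 4

rB=4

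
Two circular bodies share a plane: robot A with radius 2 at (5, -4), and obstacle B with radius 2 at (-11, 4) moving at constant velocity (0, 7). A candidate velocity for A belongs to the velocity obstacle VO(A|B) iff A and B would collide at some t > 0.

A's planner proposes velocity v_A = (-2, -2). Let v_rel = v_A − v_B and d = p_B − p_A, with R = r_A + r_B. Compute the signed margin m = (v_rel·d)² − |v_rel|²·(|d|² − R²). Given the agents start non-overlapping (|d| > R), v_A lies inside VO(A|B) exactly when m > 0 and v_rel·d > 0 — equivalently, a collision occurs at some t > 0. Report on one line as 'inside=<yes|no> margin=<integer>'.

d = (-16, 8),  |d|² = 320;  R = 2+2 = 4,  c = 320−4² = 304
v_rel = (-2, -9),  |v_rel|² = 85;  v_rel·d = (-2)·(-16) + (-9)·(8) = -40
85·t² + 80·t + 304 = 0  ⇒  m = (-40)² − 85·304 = -24240
m = -24240 < 0,  v_rel·d = -40 < 0  ⇒  outside

inside=no margin=-24240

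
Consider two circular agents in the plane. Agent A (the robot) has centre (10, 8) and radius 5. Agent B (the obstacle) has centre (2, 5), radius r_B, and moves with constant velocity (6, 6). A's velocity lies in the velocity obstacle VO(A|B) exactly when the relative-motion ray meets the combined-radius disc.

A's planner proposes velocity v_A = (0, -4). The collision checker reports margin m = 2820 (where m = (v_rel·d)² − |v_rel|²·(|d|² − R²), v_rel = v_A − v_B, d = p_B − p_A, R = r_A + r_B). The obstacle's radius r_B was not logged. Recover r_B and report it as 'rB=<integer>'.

m = 2820
d = (-8, -3);  v_rel = (-6, -10),  |v_rel|² = 136
v_rel×d = (-6)·(-3) − (-10)·(-8) = -62
since m = R²·136 − (-62)²:  R² = (3844 + 2820) / 136 = 49
R = √49 = 7  ⇒  r_B = 7 − 5 = 2

rB=2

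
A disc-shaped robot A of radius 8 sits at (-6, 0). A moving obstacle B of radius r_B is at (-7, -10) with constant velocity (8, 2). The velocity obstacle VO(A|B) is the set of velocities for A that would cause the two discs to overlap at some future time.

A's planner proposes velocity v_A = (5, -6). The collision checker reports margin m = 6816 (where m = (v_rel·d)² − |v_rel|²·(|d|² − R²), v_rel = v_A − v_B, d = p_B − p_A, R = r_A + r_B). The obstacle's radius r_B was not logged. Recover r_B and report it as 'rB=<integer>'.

m = 6816
d = (-1, -10);  v_rel = (-3, -8),  |v_rel|² = 73
v_rel×d = (-3)·(-10) − (-8)·(-1) = 22
since m = R²·73 − 22²:  R² = (484 + 6816) / 73 = 100
R = √100 = 10  ⇒  r_B = 10 − 8 = 2

rB=2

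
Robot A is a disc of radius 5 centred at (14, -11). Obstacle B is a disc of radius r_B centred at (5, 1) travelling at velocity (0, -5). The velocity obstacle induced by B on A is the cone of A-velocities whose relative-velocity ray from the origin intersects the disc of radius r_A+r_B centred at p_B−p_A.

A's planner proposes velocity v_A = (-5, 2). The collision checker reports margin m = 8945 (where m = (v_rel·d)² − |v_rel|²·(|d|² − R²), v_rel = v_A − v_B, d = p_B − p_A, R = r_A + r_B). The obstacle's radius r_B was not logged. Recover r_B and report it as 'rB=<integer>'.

m = 8945
d = (-9, 12);  v_rel = (-5, 7),  |v_rel|² = 74
v_rel×d = (-5)·(12) − (7)·(-9) = 3
since m = R²·74 − 3²:  R² = (9 + 8945) / 74 = 121
R = √121 = 11  ⇒  r_B = 11 − 5 = 6

rB=6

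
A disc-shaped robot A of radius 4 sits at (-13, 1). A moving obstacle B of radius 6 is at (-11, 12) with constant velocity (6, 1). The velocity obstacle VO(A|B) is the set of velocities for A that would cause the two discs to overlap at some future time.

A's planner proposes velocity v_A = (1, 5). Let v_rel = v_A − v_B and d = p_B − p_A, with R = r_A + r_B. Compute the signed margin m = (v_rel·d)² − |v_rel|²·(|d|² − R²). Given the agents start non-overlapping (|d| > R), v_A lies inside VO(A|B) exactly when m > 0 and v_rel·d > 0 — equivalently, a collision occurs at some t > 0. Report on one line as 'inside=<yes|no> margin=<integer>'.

d = (2, 11),  |d|² = 125;  R = 4+6 = 10,  c = 125−10² = 25
v_rel = (-5, 4),  |v_rel|² = 41;  v_rel·d = (-5)·(2) + (4)·(11) = 34
41·t² − 68·t + 25 = 0  ⇒  m = 34² − 41·25 = 131
m = 131 > 0,  v_rel·d = 34 > 0  ⇒  inside

inside=yes margin=131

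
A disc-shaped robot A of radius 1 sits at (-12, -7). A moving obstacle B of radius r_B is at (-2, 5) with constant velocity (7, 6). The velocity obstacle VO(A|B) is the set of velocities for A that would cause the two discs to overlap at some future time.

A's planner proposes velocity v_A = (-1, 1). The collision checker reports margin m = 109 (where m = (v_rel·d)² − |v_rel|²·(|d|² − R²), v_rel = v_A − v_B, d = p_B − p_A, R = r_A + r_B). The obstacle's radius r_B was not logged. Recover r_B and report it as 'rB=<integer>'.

m = 109
d = (10, 12);  v_rel = (-8, -5),  |v_rel|² = 89
v_rel×d = (-8)·(12) − (-5)·(10) = -46
since m = R²·89 − (-46)²:  R² = (2116 + 109) / 89 = 25
R = √25 = 5  ⇒  r_B = 5 − 1 = 4

rB=4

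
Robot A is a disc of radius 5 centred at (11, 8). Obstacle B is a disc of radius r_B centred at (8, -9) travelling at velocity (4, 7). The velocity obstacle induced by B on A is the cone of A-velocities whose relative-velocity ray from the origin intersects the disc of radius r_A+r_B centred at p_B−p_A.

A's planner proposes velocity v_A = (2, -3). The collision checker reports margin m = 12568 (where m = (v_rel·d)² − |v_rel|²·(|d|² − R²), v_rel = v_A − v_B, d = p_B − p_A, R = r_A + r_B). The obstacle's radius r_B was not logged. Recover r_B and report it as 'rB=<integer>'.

m = 12568
d = (-3, -17);  v_rel = (-2, -10),  |v_rel|² = 104
v_rel×d = (-2)·(-17) − (-10)·(-3) = 4
since m = R²·104 − 4²:  R² = (16 + 12568) / 104 = 121
R = √121 = 11  ⇒  r_B = 11 − 5 = 6

rB=6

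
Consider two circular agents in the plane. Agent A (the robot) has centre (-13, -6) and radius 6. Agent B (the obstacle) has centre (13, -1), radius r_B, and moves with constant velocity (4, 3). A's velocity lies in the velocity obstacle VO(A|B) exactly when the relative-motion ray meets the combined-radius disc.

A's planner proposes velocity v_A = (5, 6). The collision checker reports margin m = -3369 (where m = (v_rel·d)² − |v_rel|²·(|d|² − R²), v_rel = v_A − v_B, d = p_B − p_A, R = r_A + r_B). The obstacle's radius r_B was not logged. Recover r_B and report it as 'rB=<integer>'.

m = -3369
d = (26, 5);  v_rel = (1, 3),  |v_rel|² = 10
v_rel×d = (1)·(5) − (3)·(26) = -73
since m = R²·10 − (-73)²:  R² = (5329 + -3369) / 10 = 196
R = √196 = 14  ⇒  r_B = 14 − 6 = 8

rB=8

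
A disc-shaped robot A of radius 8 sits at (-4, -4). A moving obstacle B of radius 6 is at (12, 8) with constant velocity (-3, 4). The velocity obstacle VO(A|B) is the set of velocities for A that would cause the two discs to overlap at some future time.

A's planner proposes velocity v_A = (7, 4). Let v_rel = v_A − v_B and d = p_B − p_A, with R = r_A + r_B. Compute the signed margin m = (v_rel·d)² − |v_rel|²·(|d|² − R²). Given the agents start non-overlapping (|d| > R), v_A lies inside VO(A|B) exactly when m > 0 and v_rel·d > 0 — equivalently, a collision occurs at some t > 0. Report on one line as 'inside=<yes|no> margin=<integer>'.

d = (16, 12),  |d|² = 400;  R = 8+6 = 14,  c = 400−14² = 204
v_rel = (10, 0),  |v_rel|² = 100;  v_rel·d = (10)·(16) + (0)·(12) = 160
100·t² − 320·t + 204 = 0  ⇒  m = 160² − 100·204 = 5200
m = 5200 > 0,  v_rel·d = 160 > 0  ⇒  inside

inside=yes margin=5200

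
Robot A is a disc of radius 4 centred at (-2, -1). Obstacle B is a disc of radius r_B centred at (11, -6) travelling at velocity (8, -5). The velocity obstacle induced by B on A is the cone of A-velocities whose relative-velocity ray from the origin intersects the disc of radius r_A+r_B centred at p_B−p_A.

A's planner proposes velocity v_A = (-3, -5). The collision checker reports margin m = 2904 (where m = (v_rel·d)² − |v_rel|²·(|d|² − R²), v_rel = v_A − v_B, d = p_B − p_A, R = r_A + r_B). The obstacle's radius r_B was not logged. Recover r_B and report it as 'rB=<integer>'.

m = 2904
d = (13, -5);  v_rel = (-11, 0),  |v_rel|² = 121
v_rel×d = (-11)·(-5) − (0)·(13) = 55
since m = R²·121 − 55²:  R² = (3025 + 2904) / 121 = 49
R = √49 = 7  ⇒  r_B = 7 − 4 = 3

rB=3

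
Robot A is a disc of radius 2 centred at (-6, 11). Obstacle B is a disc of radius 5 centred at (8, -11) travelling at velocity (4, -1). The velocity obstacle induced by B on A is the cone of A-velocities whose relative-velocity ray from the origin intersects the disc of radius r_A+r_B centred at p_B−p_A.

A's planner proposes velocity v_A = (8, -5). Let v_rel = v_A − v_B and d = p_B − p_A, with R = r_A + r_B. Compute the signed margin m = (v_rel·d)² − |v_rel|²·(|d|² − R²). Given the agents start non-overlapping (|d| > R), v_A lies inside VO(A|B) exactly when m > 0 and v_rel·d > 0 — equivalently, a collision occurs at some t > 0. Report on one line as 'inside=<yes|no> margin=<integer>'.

d = (14, -22),  |d|² = 680;  R = 2+5 = 7,  c = 680−7² = 631
v_rel = (4, -4),  |v_rel|² = 32;  v_rel·d = (4)·(14) + (-4)·(-22) = 144
32·t² − 288·t + 631 = 0  ⇒  m = 144² − 32·631 = 544
m = 544 > 0,  v_rel·d = 144 > 0  ⇒  inside

inside=yes margin=544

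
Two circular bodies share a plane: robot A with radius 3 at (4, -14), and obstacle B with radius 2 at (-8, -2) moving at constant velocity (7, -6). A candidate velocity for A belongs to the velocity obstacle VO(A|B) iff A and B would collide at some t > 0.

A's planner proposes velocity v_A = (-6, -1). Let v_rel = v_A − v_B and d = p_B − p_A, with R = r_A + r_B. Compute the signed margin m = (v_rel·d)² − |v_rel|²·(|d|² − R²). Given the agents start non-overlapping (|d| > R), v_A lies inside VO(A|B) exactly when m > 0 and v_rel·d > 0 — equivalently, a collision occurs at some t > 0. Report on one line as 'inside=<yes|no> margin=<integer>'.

d = (-12, 12),  |d|² = 288;  R = 3+2 = 5,  c = 288−5² = 263
v_rel = (-13, 5),  |v_rel|² = 194;  v_rel·d = (-13)·(-12) + (5)·(12) = 216
194·t² − 432·t + 263 = 0  ⇒  m = 216² − 194·263 = -4366
m = -4366 < 0,  v_rel·d = 216 > 0  ⇒  outside

inside=no margin=-4366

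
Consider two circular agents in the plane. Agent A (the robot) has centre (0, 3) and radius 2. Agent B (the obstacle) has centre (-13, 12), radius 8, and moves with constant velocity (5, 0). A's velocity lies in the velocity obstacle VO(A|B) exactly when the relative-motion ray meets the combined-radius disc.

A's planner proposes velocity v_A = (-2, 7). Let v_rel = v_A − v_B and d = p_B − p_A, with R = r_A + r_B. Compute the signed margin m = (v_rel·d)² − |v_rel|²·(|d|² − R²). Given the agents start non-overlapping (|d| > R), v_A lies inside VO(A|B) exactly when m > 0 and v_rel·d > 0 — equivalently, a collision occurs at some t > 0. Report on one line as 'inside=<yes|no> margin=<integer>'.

d = (-13, 9),  |d|² = 250;  R = 2+8 = 10,  c = 250−10² = 150
v_rel = (-7, 7),  |v_rel|² = 98;  v_rel·d = (-7)·(-13) + (7)·(9) = 154
98·t² − 308·t + 150 = 0  ⇒  m = 154² − 98·150 = 9016
m = 9016 > 0,  v_rel·d = 154 > 0  ⇒  inside

inside=yes margin=9016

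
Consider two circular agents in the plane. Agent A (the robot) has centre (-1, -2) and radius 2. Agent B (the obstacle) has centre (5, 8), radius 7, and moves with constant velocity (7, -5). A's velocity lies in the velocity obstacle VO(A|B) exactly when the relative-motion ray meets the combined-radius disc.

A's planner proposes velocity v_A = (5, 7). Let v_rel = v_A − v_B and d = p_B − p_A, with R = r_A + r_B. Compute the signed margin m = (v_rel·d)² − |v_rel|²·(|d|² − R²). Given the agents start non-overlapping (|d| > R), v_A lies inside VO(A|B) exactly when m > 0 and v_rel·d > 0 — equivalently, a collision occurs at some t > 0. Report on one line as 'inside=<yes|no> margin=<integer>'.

d = (6, 10),  |d|² = 136;  R = 2+7 = 9,  c = 136−9² = 55
v_rel = (-2, 12),  |v_rel|² = 148;  v_rel·d = (-2)·(6) + (12)·(10) = 108
148·t² − 216·t + 55 = 0  ⇒  m = 108² − 148·55 = 3524
m = 3524 > 0,  v_rel·d = 108 > 0  ⇒  inside

inside=yes margin=3524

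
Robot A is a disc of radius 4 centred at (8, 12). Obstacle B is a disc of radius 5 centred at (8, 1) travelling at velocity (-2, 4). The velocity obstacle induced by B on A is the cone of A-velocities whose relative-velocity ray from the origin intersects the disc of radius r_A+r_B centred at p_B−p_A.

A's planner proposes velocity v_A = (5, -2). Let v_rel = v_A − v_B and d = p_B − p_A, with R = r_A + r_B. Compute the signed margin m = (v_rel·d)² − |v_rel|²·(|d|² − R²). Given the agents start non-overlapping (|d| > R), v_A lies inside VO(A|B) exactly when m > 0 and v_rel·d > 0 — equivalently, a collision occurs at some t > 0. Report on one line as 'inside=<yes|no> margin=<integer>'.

d = (0, -11),  |d|² = 121;  R = 4+5 = 9,  c = 121−9² = 40
v_rel = (7, -6),  |v_rel|² = 85;  v_rel·d = (7)·(0) + (-6)·(-11) = 66
85·t² − 132·t + 40 = 0  ⇒  m = 66² − 85·40 = 956
m = 956 > 0,  v_rel·d = 66 > 0  ⇒  inside

inside=yes margin=956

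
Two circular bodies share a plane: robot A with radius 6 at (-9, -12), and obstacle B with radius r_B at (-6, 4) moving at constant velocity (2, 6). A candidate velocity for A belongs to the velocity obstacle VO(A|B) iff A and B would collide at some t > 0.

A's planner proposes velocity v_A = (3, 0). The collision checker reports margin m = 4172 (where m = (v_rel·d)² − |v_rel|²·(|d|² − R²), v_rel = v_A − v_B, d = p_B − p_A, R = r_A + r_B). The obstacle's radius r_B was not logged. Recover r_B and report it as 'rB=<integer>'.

m = 4172
d = (3, 16);  v_rel = (1, -6),  |v_rel|² = 37
v_rel×d = (1)·(16) − (-6)·(3) = 34
since m = R²·37 − 34²:  R² = (1156 + 4172) / 37 = 144
R = √144 = 12  ⇒  r_B = 12 − 6 = 6

rB=6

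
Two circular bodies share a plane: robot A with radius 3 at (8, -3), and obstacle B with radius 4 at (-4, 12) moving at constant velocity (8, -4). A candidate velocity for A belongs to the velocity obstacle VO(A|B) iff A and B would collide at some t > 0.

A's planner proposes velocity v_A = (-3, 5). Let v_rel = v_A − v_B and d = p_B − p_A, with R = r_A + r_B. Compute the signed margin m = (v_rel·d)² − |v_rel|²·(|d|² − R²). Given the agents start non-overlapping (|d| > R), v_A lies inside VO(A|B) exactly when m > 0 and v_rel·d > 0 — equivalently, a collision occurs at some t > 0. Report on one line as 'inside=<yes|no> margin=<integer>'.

d = (-12, 15),  |d|² = 369;  R = 3+4 = 7,  c = 369−7² = 320
v_rel = (-11, 9),  |v_rel|² = 202;  v_rel·d = (-11)·(-12) + (9)·(15) = 267
202·t² − 534·t + 320 = 0  ⇒  m = 267² − 202·320 = 6649
m = 6649 > 0,  v_rel·d = 267 > 0  ⇒  inside

inside=yes margin=6649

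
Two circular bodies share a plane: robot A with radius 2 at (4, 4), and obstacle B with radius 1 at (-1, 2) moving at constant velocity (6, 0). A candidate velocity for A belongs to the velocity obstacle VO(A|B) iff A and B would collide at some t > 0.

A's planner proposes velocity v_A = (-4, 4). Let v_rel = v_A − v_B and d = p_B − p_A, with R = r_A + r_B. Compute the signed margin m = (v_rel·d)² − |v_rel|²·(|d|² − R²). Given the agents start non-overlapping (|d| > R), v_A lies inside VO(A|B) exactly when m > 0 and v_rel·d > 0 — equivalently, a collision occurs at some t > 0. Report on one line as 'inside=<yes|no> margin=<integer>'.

d = (-5, -2),  |d|² = 29;  R = 2+1 = 3,  c = 29−3² = 20
v_rel = (-10, 4),  |v_rel|² = 116;  v_rel·d = (-10)·(-5) + (4)·(-2) = 42
116·t² − 84·t + 20 = 0  ⇒  m = 42² − 116·20 = -556
m = -556 < 0,  v_rel·d = 42 > 0  ⇒  outside

inside=no margin=-556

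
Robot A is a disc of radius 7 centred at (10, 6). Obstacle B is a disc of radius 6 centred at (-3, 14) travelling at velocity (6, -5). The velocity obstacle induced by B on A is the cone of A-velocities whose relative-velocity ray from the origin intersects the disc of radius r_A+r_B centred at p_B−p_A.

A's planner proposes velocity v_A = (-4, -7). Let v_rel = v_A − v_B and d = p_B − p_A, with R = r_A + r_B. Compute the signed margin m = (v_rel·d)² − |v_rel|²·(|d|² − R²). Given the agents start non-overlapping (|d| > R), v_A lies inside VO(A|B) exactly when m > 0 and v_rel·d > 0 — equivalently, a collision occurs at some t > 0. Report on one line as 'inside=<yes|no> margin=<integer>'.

d = (-13, 8),  |d|² = 233;  R = 7+6 = 13,  c = 233−13² = 64
v_rel = (-10, -2),  |v_rel|² = 104;  v_rel·d = (-10)·(-13) + (-2)·(8) = 114
104·t² − 228·t + 64 = 0  ⇒  m = 114² − 104·64 = 6340
m = 6340 > 0,  v_rel·d = 114 > 0  ⇒  inside

inside=yes margin=6340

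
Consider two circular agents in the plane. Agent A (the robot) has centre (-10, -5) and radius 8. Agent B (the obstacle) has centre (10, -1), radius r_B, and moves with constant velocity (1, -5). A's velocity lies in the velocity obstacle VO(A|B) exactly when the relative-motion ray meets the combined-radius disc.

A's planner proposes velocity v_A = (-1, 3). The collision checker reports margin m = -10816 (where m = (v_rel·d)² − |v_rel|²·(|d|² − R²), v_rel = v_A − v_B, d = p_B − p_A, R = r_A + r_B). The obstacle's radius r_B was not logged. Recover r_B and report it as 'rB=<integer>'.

m = -10816
d = (20, 4);  v_rel = (-2, 8),  |v_rel|² = 68
v_rel×d = (-2)·(4) − (8)·(20) = -168
since m = R²·68 − (-168)²:  R² = (28224 + -10816) / 68 = 256
R = √256 = 16  ⇒  r_B = 16 − 8 = 8

rB=8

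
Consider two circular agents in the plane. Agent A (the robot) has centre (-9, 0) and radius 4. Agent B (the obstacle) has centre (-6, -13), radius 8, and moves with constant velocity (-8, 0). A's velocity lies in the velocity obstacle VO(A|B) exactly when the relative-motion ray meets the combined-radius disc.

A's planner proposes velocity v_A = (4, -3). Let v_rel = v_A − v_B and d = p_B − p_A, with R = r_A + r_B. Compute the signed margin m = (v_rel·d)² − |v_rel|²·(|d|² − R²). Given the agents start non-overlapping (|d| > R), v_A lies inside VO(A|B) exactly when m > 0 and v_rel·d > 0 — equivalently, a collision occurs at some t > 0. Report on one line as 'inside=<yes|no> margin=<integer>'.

d = (3, -13),  |d|² = 178;  R = 4+8 = 12,  c = 178−12² = 34
v_rel = (12, -3),  |v_rel|² = 153;  v_rel·d = (12)·(3) + (-3)·(-13) = 75
153·t² − 150·t + 34 = 0  ⇒  m = 75² − 153·34 = 423
m = 423 > 0,  v_rel·d = 75 > 0  ⇒  inside

inside=yes margin=423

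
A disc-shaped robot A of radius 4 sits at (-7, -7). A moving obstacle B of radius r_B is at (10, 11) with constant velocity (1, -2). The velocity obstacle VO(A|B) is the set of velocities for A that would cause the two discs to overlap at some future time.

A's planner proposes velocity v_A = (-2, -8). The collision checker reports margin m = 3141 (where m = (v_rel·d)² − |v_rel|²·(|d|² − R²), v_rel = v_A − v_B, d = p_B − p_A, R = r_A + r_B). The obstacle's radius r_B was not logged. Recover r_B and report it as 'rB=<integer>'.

m = 3141
d = (17, 18);  v_rel = (-3, -6),  |v_rel|² = 45
v_rel×d = (-3)·(18) − (-6)·(17) = 48
since m = R²·45 − 48²:  R² = (2304 + 3141) / 45 = 121
R = √121 = 11  ⇒  r_B = 11 − 4 = 7

rB=7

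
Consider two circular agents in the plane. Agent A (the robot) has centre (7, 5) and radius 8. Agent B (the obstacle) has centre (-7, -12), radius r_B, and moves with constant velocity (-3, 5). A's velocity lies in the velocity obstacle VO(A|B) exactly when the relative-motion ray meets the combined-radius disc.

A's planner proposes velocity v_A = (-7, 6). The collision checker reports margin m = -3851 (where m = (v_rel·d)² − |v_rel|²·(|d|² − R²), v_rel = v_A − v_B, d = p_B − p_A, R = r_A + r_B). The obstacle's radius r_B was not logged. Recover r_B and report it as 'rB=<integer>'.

m = -3851
d = (-14, -17);  v_rel = (-4, 1),  |v_rel|² = 17
v_rel×d = (-4)·(-17) − (1)·(-14) = 82
since m = R²·17 − 82²:  R² = (6724 + -3851) / 17 = 169
R = √169 = 13  ⇒  r_B = 13 − 8 = 5

rB=5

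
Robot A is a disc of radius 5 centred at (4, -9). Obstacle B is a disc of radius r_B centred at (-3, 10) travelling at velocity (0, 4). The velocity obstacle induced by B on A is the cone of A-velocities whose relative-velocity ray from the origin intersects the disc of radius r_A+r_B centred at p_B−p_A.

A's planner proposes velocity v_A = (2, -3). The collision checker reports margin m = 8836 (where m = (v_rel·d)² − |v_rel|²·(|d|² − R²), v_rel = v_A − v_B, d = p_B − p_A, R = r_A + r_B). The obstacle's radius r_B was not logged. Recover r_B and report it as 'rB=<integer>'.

m = 8836
d = (-7, 19);  v_rel = (2, -7),  |v_rel|² = 53
v_rel×d = (2)·(19) − (-7)·(-7) = -11
since m = R²·53 − (-11)²:  R² = (121 + 8836) / 53 = 169
R = √169 = 13  ⇒  r_B = 13 − 5 = 8

rB=8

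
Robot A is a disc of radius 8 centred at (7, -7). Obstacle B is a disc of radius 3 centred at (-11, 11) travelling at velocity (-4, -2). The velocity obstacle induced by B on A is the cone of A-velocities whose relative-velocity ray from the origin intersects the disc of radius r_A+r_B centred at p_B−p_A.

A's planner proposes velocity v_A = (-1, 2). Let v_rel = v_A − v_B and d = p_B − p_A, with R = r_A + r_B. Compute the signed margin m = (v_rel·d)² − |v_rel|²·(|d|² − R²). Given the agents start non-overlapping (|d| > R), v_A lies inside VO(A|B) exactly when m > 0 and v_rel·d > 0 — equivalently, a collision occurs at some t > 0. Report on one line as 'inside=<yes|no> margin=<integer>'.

d = (-18, 18),  |d|² = 648;  R = 8+3 = 11,  c = 648−11² = 527
v_rel = (3, 4),  |v_rel|² = 25;  v_rel·d = (3)·(-18) + (4)·(18) = 18
25·t² − 36·t + 527 = 0  ⇒  m = 18² − 25·527 = -12851
m = -12851 < 0,  v_rel·d = 18 > 0  ⇒  outside

inside=no margin=-12851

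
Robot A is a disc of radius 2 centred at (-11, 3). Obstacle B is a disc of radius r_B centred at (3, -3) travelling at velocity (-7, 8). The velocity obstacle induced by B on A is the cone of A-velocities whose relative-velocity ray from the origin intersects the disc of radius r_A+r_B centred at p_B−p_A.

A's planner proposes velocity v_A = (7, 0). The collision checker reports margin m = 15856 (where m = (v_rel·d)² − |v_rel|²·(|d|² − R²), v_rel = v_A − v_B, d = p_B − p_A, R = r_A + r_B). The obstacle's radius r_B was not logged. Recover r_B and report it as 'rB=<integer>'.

m = 15856
d = (14, -6);  v_rel = (14, -8),  |v_rel|² = 260
v_rel×d = (14)·(-6) − (-8)·(14) = 28
since m = R²·260 − 28²:  R² = (784 + 15856) / 260 = 64
R = √64 = 8  ⇒  r_B = 8 − 2 = 6

rB=6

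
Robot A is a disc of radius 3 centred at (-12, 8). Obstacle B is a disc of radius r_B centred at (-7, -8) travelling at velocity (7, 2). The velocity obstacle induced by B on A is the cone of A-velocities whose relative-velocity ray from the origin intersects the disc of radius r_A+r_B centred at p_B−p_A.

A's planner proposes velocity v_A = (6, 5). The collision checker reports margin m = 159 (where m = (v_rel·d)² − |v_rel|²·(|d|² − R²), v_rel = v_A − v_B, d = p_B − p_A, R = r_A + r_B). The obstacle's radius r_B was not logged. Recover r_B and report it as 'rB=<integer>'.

m = 159
d = (5, -16);  v_rel = (-1, 3),  |v_rel|² = 10
v_rel×d = (-1)·(-16) − (3)·(5) = 1
since m = R²·10 − 1²:  R² = (1 + 159) / 10 = 16
R = √16 = 4  ⇒  r_B = 4 − 3 = 1

rB=1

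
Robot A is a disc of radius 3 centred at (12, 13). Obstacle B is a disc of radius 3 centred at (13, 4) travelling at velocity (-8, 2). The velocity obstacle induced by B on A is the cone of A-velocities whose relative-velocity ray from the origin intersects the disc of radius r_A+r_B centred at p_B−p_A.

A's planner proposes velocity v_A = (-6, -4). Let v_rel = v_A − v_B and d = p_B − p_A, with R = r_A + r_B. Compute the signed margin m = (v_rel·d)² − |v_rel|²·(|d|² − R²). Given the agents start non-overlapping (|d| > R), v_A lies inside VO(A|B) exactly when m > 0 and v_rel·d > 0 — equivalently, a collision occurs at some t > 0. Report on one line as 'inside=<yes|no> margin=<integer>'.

d = (1, -9),  |d|² = 82;  R = 3+3 = 6,  c = 82−6² = 46
v_rel = (2, -6),  |v_rel|² = 40;  v_rel·d = (2)·(1) + (-6)·(-9) = 56
40·t² − 112·t + 46 = 0  ⇒  m = 56² − 40·46 = 1296
m = 1296 > 0,  v_rel·d = 56 > 0  ⇒  inside

inside=yes margin=1296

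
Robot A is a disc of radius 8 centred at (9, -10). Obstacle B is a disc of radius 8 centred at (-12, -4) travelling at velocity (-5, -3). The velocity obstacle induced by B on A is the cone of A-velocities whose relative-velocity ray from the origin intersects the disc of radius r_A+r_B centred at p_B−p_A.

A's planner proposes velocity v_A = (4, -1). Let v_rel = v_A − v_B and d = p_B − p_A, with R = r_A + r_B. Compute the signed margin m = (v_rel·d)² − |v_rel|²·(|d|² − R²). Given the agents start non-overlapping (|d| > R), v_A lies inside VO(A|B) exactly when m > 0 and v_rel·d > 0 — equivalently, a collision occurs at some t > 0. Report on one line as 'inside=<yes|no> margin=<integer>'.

d = (-21, 6),  |d|² = 477;  R = 8+8 = 16,  c = 477−16² = 221
v_rel = (9, 2),  |v_rel|² = 85;  v_rel·d = (9)·(-21) + (2)·(6) = -177
85·t² + 354·t + 221 = 0  ⇒  m = (-177)² − 85·221 = 12544
m = 12544 > 0,  v_rel·d = -177 < 0  ⇒  outside

inside=no margin=12544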